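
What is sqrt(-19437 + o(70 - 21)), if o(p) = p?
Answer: 2*I*sqrt(4847) ≈ 139.24*I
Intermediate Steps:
sqrt(-19437 + o(70 - 21)) = sqrt(-19437 + (70 - 21)) = sqrt(-19437 + 49) = sqrt(-19388) = 2*I*sqrt(4847)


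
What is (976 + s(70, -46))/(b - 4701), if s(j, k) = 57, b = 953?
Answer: -1033/3748 ≈ -0.27561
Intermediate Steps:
(976 + s(70, -46))/(b - 4701) = (976 + 57)/(953 - 4701) = 1033/(-3748) = 1033*(-1/3748) = -1033/3748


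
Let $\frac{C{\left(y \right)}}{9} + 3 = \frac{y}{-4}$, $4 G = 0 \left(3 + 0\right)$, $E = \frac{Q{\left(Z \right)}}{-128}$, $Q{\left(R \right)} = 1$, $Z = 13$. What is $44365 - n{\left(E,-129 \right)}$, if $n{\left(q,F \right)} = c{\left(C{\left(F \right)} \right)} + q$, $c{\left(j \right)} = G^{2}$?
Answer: $\frac{5678721}{128} \approx 44365.0$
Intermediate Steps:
$E = - \frac{1}{128}$ ($E = 1 \frac{1}{-128} = 1 \left(- \frac{1}{128}\right) = - \frac{1}{128} \approx -0.0078125$)
$G = 0$ ($G = \frac{0 \left(3 + 0\right)}{4} = \frac{0 \cdot 3}{4} = \frac{1}{4} \cdot 0 = 0$)
$C{\left(y \right)} = -27 - \frac{9 y}{4}$ ($C{\left(y \right)} = -27 + 9 \frac{y}{-4} = -27 + 9 y \left(- \frac{1}{4}\right) = -27 + 9 \left(- \frac{y}{4}\right) = -27 - \frac{9 y}{4}$)
$c{\left(j \right)} = 0$ ($c{\left(j \right)} = 0^{2} = 0$)
$n{\left(q,F \right)} = q$ ($n{\left(q,F \right)} = 0 + q = q$)
$44365 - n{\left(E,-129 \right)} = 44365 - - \frac{1}{128} = 44365 + \frac{1}{128} = \frac{5678721}{128}$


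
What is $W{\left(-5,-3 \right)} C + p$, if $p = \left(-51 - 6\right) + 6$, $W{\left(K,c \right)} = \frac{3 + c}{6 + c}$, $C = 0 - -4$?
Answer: $-51$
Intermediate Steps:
$C = 4$ ($C = 0 + 4 = 4$)
$W{\left(K,c \right)} = \frac{3 + c}{6 + c}$
$p = -51$ ($p = -57 + 6 = -51$)
$W{\left(-5,-3 \right)} C + p = \frac{3 - 3}{6 - 3} \cdot 4 - 51 = \frac{1}{3} \cdot 0 \cdot 4 - 51 = 0 \cdot 4 - 51 = 0 - 51 = -51$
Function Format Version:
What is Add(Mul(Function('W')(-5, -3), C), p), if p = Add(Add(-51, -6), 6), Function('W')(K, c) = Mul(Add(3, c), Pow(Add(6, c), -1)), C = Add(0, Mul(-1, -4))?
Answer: -51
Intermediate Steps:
C = 4 (C = Add(0, 4) = 4)
Function('W')(K, c) = Mul(Pow(Add(6, c), -1), Add(3, c))
p = -51 (p = Add(-57, 6) = -51)
Add(Mul(Function('W')(-5, -3), C), p) = Add(Mul(Mul(Pow(Add(6, -3), -1), Add(3, -3)), 4), -51) = Add(Mul(Mul(Pow(3, -1), 0), 4), -51) = Add(Mul(Mul(Rational(1, 3), 0), 4), -51) = Add(Mul(0, 4), -51) = Add(0, -51) = -51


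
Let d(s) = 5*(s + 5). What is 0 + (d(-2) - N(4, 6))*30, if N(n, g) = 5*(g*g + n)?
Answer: -5550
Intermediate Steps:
d(s) = 25 + 5*s (d(s) = 5*(5 + s) = 25 + 5*s)
N(n, g) = 5*n + 5*g² (N(n, g) = 5*(g² + n) = 5*(n + g²) = 5*n + 5*g²)
0 + (d(-2) - N(4, 6))*30 = 0 + ((25 + 5*(-2)) - (5*4 + 5*6²))*30 = 0 + ((25 - 10) - (20 + 5*36))*30 = 0 + (15 - (20 + 180))*30 = 0 + (15 - 1*200)*30 = 0 + (15 - 200)*30 = 0 - 185*30 = 0 - 5550 = -5550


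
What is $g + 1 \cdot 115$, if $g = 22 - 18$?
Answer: $119$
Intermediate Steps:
$g = 4$
$g + 1 \cdot 115 = 4 + 1 \cdot 115 = 4 + 115 = 119$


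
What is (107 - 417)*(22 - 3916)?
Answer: 1207140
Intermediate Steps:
(107 - 417)*(22 - 3916) = -310*(-3894) = 1207140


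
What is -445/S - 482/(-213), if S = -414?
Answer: 98111/29394 ≈ 3.3378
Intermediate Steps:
-445/S - 482/(-213) = -445/(-414) - 482/(-213) = -445*(-1/414) - 482*(-1/213) = 445/414 + 482/213 = 98111/29394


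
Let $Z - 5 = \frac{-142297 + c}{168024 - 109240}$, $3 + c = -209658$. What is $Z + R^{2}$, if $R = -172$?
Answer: $\frac{869503909}{29392} \approx 29583.0$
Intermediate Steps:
$c = -209661$ ($c = -3 - 209658 = -209661$)
$Z = - \frac{29019}{29392}$ ($Z = 5 + \frac{-142297 - 209661}{168024 - 109240} = 5 - \frac{351958}{58784} = 5 - \frac{175979}{29392} = - \frac{29019}{29392} \approx -0.98731$)
$Z + R^{2} = - \frac{29019}{29392} + \left(-172\right)^{2} = - \frac{29019}{29392} + 29584 = \frac{869503909}{29392}$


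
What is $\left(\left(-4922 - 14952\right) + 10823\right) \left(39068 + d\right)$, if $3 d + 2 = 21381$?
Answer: $-418104911$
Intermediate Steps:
$d = \frac{21379}{3}$ ($d = - \frac{2}{3} + \frac{1}{3} \cdot 21381 = - \frac{2}{3} + 7127 = \frac{21379}{3} \approx 7126.3$)
$\left(\left(-4922 - 14952\right) + 10823\right) \left(39068 + d\right) = \left(\left(-4922 - 14952\right) + 10823\right) \left(39068 + \frac{21379}{3}\right) = \left(-19874 + 10823\right) \frac{138583}{3} = \left(-9051\right) \frac{138583}{3} = -418104911$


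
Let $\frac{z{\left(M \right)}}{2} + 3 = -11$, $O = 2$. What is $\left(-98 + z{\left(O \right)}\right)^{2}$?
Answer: $15876$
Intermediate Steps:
$z{\left(M \right)} = -28$ ($z{\left(M \right)} = -6 + 2 \left(-11\right) = -6 - 22 = -28$)
$\left(-98 + z{\left(O \right)}\right)^{2} = \left(-98 - 28\right)^{2} = \left(-126\right)^{2} = 15876$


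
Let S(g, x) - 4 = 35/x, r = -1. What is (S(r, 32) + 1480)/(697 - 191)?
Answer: 47523/16192 ≈ 2.9350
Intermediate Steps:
S(g, x) = 4 + 35/x
(S(r, 32) + 1480)/(697 - 191) = ((4 + 35/32) + 1480)/(697 - 191) = ((4 + 35*(1/32)) + 1480)/506 = ((4 + 35/32) + 1480)*(1/506) = (163/32 + 1480)*(1/506) = (47523/32)*(1/506) = 47523/16192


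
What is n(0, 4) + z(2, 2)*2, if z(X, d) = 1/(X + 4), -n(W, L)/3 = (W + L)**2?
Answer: -143/3 ≈ -47.667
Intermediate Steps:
n(W, L) = -3*(L + W)**2 (n(W, L) = -3*(W + L)**2 = -3*(L + W)**2)
z(X, d) = 1/(4 + X)
n(0, 4) + z(2, 2)*2 = -3*(4 + 0)**2 + 2/(4 + 2) = -3*4**2 + 2/6 = -3*16 + (1/6)*2 = -48 + 1/3 = -143/3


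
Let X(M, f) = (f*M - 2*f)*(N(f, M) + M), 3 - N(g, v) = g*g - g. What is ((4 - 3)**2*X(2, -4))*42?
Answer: 0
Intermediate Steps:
N(g, v) = 3 + g - g**2 (N(g, v) = 3 - (g*g - g) = 3 - (g**2 - g) = 3 + (g - g**2) = 3 + g - g**2)
X(M, f) = (-2*f + M*f)*(3 + M + f - f**2) (X(M, f) = (f*M - 2*f)*((3 + f - f**2) + M) = (M*f - 2*f)*(3 + M + f - f**2) = (-2*f + M*f)*(3 + M + f - f**2))
((4 - 3)**2*X(2, -4))*42 = ((4 - 3)**2*(-4*(-6 + 2 + 2**2 - 2*(-4) + 2*(-4)**2 + 2*(-4) - 1*2*(-4)**2)))*42 = (1**2*(-4*(-6 + 2 + 4 + 8 + 2*16 - 8 - 1*2*16)))*42 = (1*(-4*(-6 + 2 + 4 + 8 + 32 - 8 - 32)))*42 = (1*(-4*0))*42 = (1*0)*42 = 0*42 = 0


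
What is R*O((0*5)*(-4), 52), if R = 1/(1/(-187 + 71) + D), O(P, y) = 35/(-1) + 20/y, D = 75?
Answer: -52200/113087 ≈ -0.46159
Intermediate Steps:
O(P, y) = -35 + 20/y (O(P, y) = 35*(-1) + 20/y = -35 + 20/y)
R = 116/8699 (R = 1/(1/(-187 + 71) + 75) = 1/(1/(-116) + 75) = 1/(-1/116 + 75) = 1/(8699/116) = 116/8699 ≈ 0.013335)
R*O((0*5)*(-4), 52) = 116*(-35 + 20/52)/8699 = 116*(-35 + 20*(1/52))/8699 = 116*(-35 + 5/13)/8699 = (116/8699)*(-450/13) = -52200/113087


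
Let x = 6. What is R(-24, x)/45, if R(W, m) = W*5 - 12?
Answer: -44/15 ≈ -2.9333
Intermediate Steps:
R(W, m) = -12 + 5*W (R(W, m) = 5*W - 12 = -12 + 5*W)
R(-24, x)/45 = (-12 + 5*(-24))/45 = (-12 - 120)*(1/45) = -132*1/45 = -44/15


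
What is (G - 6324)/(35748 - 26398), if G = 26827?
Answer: 20503/9350 ≈ 2.1928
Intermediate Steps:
(G - 6324)/(35748 - 26398) = (26827 - 6324)/(35748 - 26398) = 20503/9350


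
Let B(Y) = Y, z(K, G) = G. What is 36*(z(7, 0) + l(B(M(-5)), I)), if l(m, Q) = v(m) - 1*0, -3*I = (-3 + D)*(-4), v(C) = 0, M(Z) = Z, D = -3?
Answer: 0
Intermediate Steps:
I = -8 (I = -(-3 - 3)*(-4)/3 = -(-2)*(-4) = -1/3*24 = -8)
l(m, Q) = 0 (l(m, Q) = 0 - 1*0 = 0 + 0 = 0)
36*(z(7, 0) + l(B(M(-5)), I)) = 36*(0 + 0) = 36*0 = 0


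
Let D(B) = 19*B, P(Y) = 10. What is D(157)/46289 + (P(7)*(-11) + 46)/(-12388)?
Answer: 9978975/143357033 ≈ 0.069609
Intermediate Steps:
D(157)/46289 + (P(7)*(-11) + 46)/(-12388) = (19*157)/46289 + (10*(-11) + 46)/(-12388) = 2983*(1/46289) + (-110 + 46)*(-1/12388) = 2983/46289 - 64*(-1/12388) = 2983/46289 + 16/3097 = 9978975/143357033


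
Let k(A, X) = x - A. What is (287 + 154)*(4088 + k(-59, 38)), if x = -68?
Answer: 1798839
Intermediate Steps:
k(A, X) = -68 - A
(287 + 154)*(4088 + k(-59, 38)) = (287 + 154)*(4088 + (-68 - 1*(-59))) = 441*(4088 + (-68 + 59)) = 441*(4088 - 9) = 441*4079 = 1798839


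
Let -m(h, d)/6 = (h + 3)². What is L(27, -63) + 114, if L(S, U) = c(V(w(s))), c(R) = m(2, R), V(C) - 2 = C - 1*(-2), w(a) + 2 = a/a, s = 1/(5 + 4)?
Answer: -36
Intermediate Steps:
s = ⅑ (s = 1/9 = ⅑ ≈ 0.11111)
m(h, d) = -6*(3 + h)² (m(h, d) = -6*(h + 3)² = -6*(3 + h)²)
w(a) = -1 (w(a) = -2 + a/a = -2 + 1 = -1)
V(C) = 4 + C (V(C) = 2 + (C - 1*(-2)) = 2 + (C + 2) = 2 + (2 + C) = 4 + C)
c(R) = -150 (c(R) = -6*(3 + 2)² = -6*5² = -6*25 = -150)
L(S, U) = -150
L(27, -63) + 114 = -150 + 114 = -36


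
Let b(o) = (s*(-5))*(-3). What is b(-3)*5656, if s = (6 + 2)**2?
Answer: 5429760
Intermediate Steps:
s = 64 (s = 8**2 = 64)
b(o) = 960 (b(o) = (64*(-5))*(-3) = -320*(-3) = 960)
b(-3)*5656 = 960*5656 = 5429760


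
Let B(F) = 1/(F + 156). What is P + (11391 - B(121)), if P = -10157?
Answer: 341817/277 ≈ 1234.0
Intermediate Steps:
B(F) = 1/(156 + F)
P + (11391 - B(121)) = -10157 + (11391 - 1/(156 + 121)) = -10157 + (11391 - 1/277) = -10157 + 3155306/277 = 341817/277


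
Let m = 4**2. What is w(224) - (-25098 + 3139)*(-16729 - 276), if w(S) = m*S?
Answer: -373409211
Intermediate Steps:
m = 16
w(S) = 16*S
w(224) - (-25098 + 3139)*(-16729 - 276) = 16*224 - (-25098 + 3139)*(-16729 - 276) = 3584 - (-21959)*(-17005) = 3584 - 1*373412795 = 3584 - 373412795 = -373409211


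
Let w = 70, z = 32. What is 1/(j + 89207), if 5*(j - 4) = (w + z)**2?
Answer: 5/456459 ≈ 1.0954e-5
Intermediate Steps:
j = 10424/5 (j = 4 + (70 + 32)**2/5 = 4 + (1/5)*102**2 = 4 + (1/5)*10404 = 4 + 10404/5 = 10424/5 ≈ 2084.8)
1/(j + 89207) = 1/(10424/5 + 89207) = 1/(456459/5) = 5/456459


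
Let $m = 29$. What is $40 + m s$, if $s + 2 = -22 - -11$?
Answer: $-337$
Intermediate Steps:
$s = -13$ ($s = -2 - 11 = -13$)
$40 + m s = 40 + 29 \left(-13\right) = 40 - 377 = -337$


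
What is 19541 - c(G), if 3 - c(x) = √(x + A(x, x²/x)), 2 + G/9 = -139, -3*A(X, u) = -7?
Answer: 19538 + 10*I*√114/3 ≈ 19538.0 + 35.59*I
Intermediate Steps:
A(X, u) = 7/3 (A(X, u) = -⅓*(-7) = 7/3)
G = -1269 (G = -18 + 9*(-139) = -18 - 1251 = -1269)
c(x) = 3 - √(7/3 + x) (c(x) = 3 - √(x + 7/3) = 3 - √(7/3 + x))
19541 - c(G) = 19541 - (3 - √(21 + 9*(-1269))/3) = 19541 - (3 - √(21 - 11421)/3) = 19541 - (3 - 10*I*√114/3) = 19541 + (-3 + 10*I*√114/3) = 19538 + 10*I*√114/3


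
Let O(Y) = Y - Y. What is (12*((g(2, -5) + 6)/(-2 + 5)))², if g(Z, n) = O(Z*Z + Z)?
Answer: 576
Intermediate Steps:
O(Y) = 0
g(Z, n) = 0
(12*((g(2, -5) + 6)/(-2 + 5)))² = (12*((0 + 6)/(-2 + 5)))² = (12*(6/3))² = (12*(6*(⅓)))² = (12*2)² = 24² = 576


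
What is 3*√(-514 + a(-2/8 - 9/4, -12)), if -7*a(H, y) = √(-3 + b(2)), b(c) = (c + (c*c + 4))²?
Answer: 3*√(-25186 - 7*√97)/7 ≈ 68.108*I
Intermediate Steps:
b(c) = (4 + c + c²)² (b(c) = (c + (c² + 4))² = (c + (4 + c²))² = (4 + c + c²)²)
a(H, y) = -√97/7 (a(H, y) = -√(-3 + (4 + 2 + 2²)²)/7 = -√(-3 + (4 + 2 + 4)²)/7 = -√(-3 + 10²)/7 = -√(-3 + 100)/7 = -√97/7)
3*√(-514 + a(-2/8 - 9/4, -12)) = 3*√(-514 - √97/7)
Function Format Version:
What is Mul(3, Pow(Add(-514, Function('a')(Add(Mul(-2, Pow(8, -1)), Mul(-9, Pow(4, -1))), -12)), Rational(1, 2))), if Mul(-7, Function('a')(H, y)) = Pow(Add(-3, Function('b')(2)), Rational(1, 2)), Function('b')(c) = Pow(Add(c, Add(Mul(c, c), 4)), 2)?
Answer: Mul(Rational(3, 7), Pow(Add(-25186, Mul(-7, Pow(97, Rational(1, 2)))), Rational(1, 2))) ≈ Mul(68.108, I)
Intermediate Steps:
Function('b')(c) = Pow(Add(4, c, Pow(c, 2)), 2) (Function('b')(c) = Pow(Add(c, Add(Pow(c, 2), 4)), 2) = Pow(Add(c, Add(4, Pow(c, 2))), 2) = Pow(Add(4, c, Pow(c, 2)), 2))
Function('a')(H, y) = Mul(Rational(-1, 7), Pow(97, Rational(1, 2))) (Function('a')(H, y) = Mul(Rational(-1, 7), Pow(Add(-3, Pow(Add(4, 2, Pow(2, 2)), 2)), Rational(1, 2))) = Mul(Rational(-1, 7), Pow(Add(-3, Pow(Add(4, 2, 4), 2)), Rational(1, 2))) = Mul(Rational(-1, 7), Pow(Add(-3, Pow(10, 2)), Rational(1, 2))) = Mul(Rational(-1, 7), Pow(Add(-3, 100), Rational(1, 2))) = Mul(Rational(-1, 7), Pow(97, Rational(1, 2))))
Mul(3, Pow(Add(-514, Function('a')(Add(Mul(-2, Pow(8, -1)), Mul(-9, Pow(4, -1))), -12)), Rational(1, 2))) = Mul(3, Pow(Add(-514, Mul(Rational(-1, 7), Pow(97, Rational(1, 2)))), Rational(1, 2)))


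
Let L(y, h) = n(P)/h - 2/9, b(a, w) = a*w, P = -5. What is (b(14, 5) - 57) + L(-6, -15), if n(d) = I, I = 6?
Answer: 557/45 ≈ 12.378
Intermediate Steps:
n(d) = 6
L(y, h) = -2/9 + 6/h (L(y, h) = 6/h - 2/9 = -2/9 + 6/h)
(b(14, 5) - 57) + L(-6, -15) = (14*5 - 57) + (-2/9 + 6/(-15)) = (70 - 57) + (-2/9 + 6*(-1/15)) = 13 + (-2/9 - 2/5) = 13 - 28/45 = 557/45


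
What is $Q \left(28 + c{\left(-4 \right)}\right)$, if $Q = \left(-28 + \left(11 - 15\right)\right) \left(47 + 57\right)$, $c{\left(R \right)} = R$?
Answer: $-79872$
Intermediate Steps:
$Q = -3328$ ($Q = \left(-28 + \left(11 - 15\right)\right) 104 = \left(-28 - 4\right) 104 = \left(-32\right) 104 = -3328$)
$Q \left(28 + c{\left(-4 \right)}\right) = - 3328 \left(28 - 4\right) = \left(-3328\right) 24 = -79872$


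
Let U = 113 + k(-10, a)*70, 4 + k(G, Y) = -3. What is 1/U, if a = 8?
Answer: -1/377 ≈ -0.0026525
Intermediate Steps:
k(G, Y) = -7 (k(G, Y) = -4 - 3 = -7)
U = -377 (U = 113 - 7*70 = 113 - 490 = -377)
1/U = 1/(-377) = -1/377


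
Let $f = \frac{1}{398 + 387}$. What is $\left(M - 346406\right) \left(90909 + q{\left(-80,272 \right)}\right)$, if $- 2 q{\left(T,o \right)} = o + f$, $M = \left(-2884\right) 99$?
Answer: $- \frac{45028742413249}{785} \approx -5.7361 \cdot 10^{10}$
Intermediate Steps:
$M = -285516$
$f = \frac{1}{785} \approx 0.0012739$
$q{\left(T,o \right)} = - \frac{1}{1570} - \frac{o}{2}$ ($q{\left(T,o \right)} = - \frac{o + \frac{1}{785}}{2} = - \frac{\frac{1}{785} + o}{2} = - \frac{1}{1570} - \frac{o}{2}$)
$\left(M - 346406\right) \left(90909 + q{\left(-80,272 \right)}\right) = \left(-285516 - 346406\right) \left(90909 - \frac{213521}{1570}\right) = - 631922 \left(90909 - \frac{213521}{1570}\right) = \left(-631922\right) \frac{142513609}{1570} = - \frac{45028742413249}{785}$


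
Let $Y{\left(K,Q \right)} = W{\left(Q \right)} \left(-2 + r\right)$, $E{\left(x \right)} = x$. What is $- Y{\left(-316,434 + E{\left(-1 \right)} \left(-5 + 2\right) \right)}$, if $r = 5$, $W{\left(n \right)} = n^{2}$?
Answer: $-572907$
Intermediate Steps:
$Y{\left(K,Q \right)} = 3 Q^{2}$ ($Y{\left(K,Q \right)} = Q^{2} \left(-2 + 5\right) = Q^{2} \cdot 3 = 3 Q^{2}$)
$- Y{\left(-316,434 + E{\left(-1 \right)} \left(-5 + 2\right) \right)} = - 3 \left(434 - \left(-5 + 2\right)\right)^{2} = - 3 \left(434 - -3\right)^{2} = - 3 \left(434 + 3\right)^{2} = - 3 \cdot 437^{2} = - 3 \cdot 190969 = \left(-1\right) 572907 = -572907$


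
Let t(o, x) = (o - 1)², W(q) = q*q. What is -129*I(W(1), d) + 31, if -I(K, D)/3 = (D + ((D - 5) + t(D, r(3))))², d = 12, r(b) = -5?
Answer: 7585231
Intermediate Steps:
W(q) = q²
t(o, x) = (-1 + o)²
I(K, D) = -3*(-5 + (-1 + D)² + 2*D)² (I(K, D) = -3*(D + ((D - 5) + (-1 + D)²))² = -3*(D + ((-5 + D) + (-1 + D)²))² = -3*(D + (-5 + D + (-1 + D)²))² = -3*(-5 + (-1 + D)² + 2*D)²)
-129*I(W(1), d) + 31 = -129*(-48 - 3*12⁴ + 24*12²) + 31 = -129*(-48 - 3*20736 + 24*144) + 31 = -129*(-48 - 62208 + 3456) + 31 = -129*(-58800) + 31 = 7585200 + 31 = 7585231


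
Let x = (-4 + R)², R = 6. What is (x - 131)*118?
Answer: -14986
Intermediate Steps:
x = 4 (x = (-4 + 6)² = 2² = 4)
(x - 131)*118 = (4 - 131)*118 = -127*118 = -14986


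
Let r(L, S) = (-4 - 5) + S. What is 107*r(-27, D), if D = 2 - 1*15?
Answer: -2354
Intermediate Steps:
D = -13 (D = 2 - 15 = -13)
r(L, S) = -9 + S
107*r(-27, D) = 107*(-9 - 13) = 107*(-22) = -2354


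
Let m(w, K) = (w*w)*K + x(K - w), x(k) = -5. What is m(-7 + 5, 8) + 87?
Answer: 114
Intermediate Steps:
m(w, K) = -5 + K*w² (m(w, K) = (w*w)*K - 5 = w²*K - 5 = K*w² - 5 = -5 + K*w²)
m(-7 + 5, 8) + 87 = (-5 + 8*(-7 + 5)²) + 87 = (-5 + 8*(-2)²) + 87 = (-5 + 8*4) + 87 = (-5 + 32) + 87 = 27 + 87 = 114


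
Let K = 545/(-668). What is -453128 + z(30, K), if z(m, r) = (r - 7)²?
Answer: -202169329831/446224 ≈ -4.5307e+5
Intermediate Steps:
K = -545/668 (K = 545*(-1/668) = -545/668 ≈ -0.81587)
z(m, r) = (-7 + r)²
-453128 + z(30, K) = -453128 + (-7 - 545/668)² = -453128 + (-5221/668)² = -453128 + 27258841/446224 = -202169329831/446224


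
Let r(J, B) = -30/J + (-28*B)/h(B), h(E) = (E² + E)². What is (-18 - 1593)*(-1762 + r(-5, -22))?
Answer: 217826174/77 ≈ 2.8289e+6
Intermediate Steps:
h(E) = (E + E²)²
r(J, B) = -30/J - 28/(B*(1 + B)²) (r(J, B) = -30/J + (-28*B)/((B²*(1 + B)²)) = -30/J + (-28*B)*(1/(B²*(1 + B)²)) = -30/J - 28/(B*(1 + B)²))
(-18 - 1593)*(-1762 + r(-5, -22)) = (-18 - 1593)*(-1762 + (-30/(-5) - 28/(-22*(1 - 22)²))) = -1611*(-1762 + (-30*(-⅕) - 28*(-1/22)/(-21)²)) = -1611*(-1762 + (6 - 28*(-1/22)*1/441)) = -1611*(-1762 + (6 + 2/693)) = -1611*(-1762 + 4160/693) = -1611*(-1216906/693) = 217826174/77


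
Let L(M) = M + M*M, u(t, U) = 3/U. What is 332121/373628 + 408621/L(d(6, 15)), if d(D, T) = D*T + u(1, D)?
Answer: 207229943945/4125226748 ≈ 50.235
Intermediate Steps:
d(D, T) = 3/D + D*T (d(D, T) = D*T + 3/D = 3/D + D*T)
L(M) = M + M**2
332121/373628 + 408621/L(d(6, 15)) = 332121/373628 + 408621/(((3/6 + 6*15)*(1 + (3/6 + 6*15)))) = 332121*(1/373628) + 408621/(((3*(1/6) + 90)*(1 + (3*(1/6) + 90)))) = 332121/373628 + 408621/(((1/2 + 90)*(1 + (1/2 + 90)))) = 332121/373628 + 408621/((181*(1 + 181/2)/2)) = 332121/373628 + 408621/(((181/2)*(183/2))) = 332121/373628 + 408621/(33123/4) = 332121/373628 + 408621*(4/33123) = 332121/373628 + 544828/11041 = 207229943945/4125226748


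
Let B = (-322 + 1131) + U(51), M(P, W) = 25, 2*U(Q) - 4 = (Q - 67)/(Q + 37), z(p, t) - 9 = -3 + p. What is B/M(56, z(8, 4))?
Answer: 1784/55 ≈ 32.436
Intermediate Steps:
z(p, t) = 6 + p (z(p, t) = 9 + (-3 + p) = 6 + p)
U(Q) = 2 + (-67 + Q)/(2*(37 + Q)) (U(Q) = 2 + ((Q - 67)/(Q + 37))/2 = 2 + ((-67 + Q)/(37 + Q))/2 = 2 + (-67 + Q)/(2*(37 + Q)))
B = 8920/11 (B = (-322 + 1131) + (81 + 5*51)/(2*(37 + 51)) = 809 + (½)*(81 + 255)/88 = 809 + (½)*(1/88)*336 = 809 + 21/11 = 8920/11 ≈ 810.91)
B/M(56, z(8, 4)) = (8920/11)/25 = (8920/11)*(1/25) = 1784/55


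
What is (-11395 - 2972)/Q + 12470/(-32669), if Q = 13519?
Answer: -637937453/441652211 ≈ -1.4444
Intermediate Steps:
(-11395 - 2972)/Q + 12470/(-32669) = (-11395 - 2972)/13519 + 12470/(-32669) = -14367*1/13519 + 12470*(-1/32669) = -14367/13519 - 12470/32669 = -637937453/441652211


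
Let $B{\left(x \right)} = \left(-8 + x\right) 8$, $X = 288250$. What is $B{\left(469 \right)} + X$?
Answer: $291938$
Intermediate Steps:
$B{\left(x \right)} = -64 + 8 x$
$B{\left(469 \right)} + X = \left(-64 + 8 \cdot 469\right) + 288250 = \left(-64 + 3752\right) + 288250 = 3688 + 288250 = 291938$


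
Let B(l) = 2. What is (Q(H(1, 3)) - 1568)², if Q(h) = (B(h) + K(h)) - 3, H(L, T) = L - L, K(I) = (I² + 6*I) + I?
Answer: 2461761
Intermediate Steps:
K(I) = I² + 7*I
H(L, T) = 0
Q(h) = -1 + h*(7 + h) (Q(h) = (2 + h*(7 + h)) - 3 = -1 + h*(7 + h))
(Q(H(1, 3)) - 1568)² = ((-1 + 0*(7 + 0)) - 1568)² = ((-1 + 0*7) - 1568)² = ((-1 + 0) - 1568)² = (-1 - 1568)² = (-1569)² = 2461761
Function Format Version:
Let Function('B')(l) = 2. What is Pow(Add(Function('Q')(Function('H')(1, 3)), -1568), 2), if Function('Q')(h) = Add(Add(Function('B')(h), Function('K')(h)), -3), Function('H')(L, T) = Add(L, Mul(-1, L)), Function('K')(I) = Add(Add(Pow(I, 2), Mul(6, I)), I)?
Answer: 2461761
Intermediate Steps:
Function('K')(I) = Add(Pow(I, 2), Mul(7, I))
Function('H')(L, T) = 0
Function('Q')(h) = Add(-1, Mul(h, Add(7, h))) (Function('Q')(h) = Add(Add(2, Mul(h, Add(7, h))), -3) = Add(-1, Mul(h, Add(7, h))))
Pow(Add(Function('Q')(Function('H')(1, 3)), -1568), 2) = Pow(Add(Add(-1, Mul(0, Add(7, 0))), -1568), 2) = Pow(Add(Add(-1, Mul(0, 7)), -1568), 2) = Pow(Add(Add(-1, 0), -1568), 2) = Pow(Add(-1, -1568), 2) = Pow(-1569, 2) = 2461761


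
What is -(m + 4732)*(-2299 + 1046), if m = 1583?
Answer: 7912695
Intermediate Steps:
-(m + 4732)*(-2299 + 1046) = -(1583 + 4732)*(-2299 + 1046) = -6315*(-1253) = -1*(-7912695) = 7912695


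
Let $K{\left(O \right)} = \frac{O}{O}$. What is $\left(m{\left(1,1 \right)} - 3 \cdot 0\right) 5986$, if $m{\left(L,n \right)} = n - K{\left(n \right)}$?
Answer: $0$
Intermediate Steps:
$K{\left(O \right)} = 1$
$m{\left(L,n \right)} = -1 + n$ ($m{\left(L,n \right)} = n - 1 = -1 + n$)
$\left(m{\left(1,1 \right)} - 3 \cdot 0\right) 5986 = \left(\left(-1 + 1\right) - 3 \cdot 0\right) 5986 = \left(0 - 0\right) 5986 = \left(0 + 0\right) 5986 = 0 \cdot 5986 = 0$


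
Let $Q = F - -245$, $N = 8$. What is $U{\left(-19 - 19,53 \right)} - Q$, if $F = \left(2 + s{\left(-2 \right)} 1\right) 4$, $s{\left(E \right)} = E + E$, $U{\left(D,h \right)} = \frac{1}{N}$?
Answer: $- \frac{1895}{8} \approx -236.88$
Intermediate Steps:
$U{\left(D,h \right)} = \frac{1}{8}$
$s{\left(E \right)} = 2 E$
$F = -8$ ($F = \left(2 + 2 \left(-2\right) 1\right) 4 = \left(2 - 4\right) 4 = \left(-2\right) 4 = -8$)
$Q = 237$ ($Q = -8 - -245 = -8 + 245 = 237$)
$U{\left(-19 - 19,53 \right)} - Q = \frac{1}{8} - 237 = - \frac{1895}{8}$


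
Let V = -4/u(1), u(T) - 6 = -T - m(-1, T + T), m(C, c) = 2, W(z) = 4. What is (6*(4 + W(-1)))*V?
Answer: -64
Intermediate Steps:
u(T) = 4 - T (u(T) = 6 + (-T - 1*2) = 6 + (-T - 2) = 6 + (-2 - T) = 4 - T)
V = -4/3 (V = -4/(4 - 1*1) = -4/(4 - 1) = -4/3 ≈ -1.3333)
(6*(4 + W(-1)))*V = (6*(4 + 4))*(-4/3) = (6*8)*(-4/3) = 48*(-4/3) = -64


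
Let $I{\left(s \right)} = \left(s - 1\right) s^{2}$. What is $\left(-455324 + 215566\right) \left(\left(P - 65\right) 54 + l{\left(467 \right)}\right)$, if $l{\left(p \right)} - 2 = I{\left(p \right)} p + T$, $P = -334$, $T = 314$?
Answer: $-11379140802483024$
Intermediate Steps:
$I{\left(s \right)} = s^{2} \left(-1 + s\right)$ ($I{\left(s \right)} = \left(-1 + s\right) s^{2} = s^{2} \left(-1 + s\right)$)
$l{\left(p \right)} = 316 + p^{3} \left(-1 + p\right)$ ($l{\left(p \right)} = 2 + \left(p^{2} \left(-1 + p\right) p + 314\right) = 2 + \left(p^{3} \left(-1 + p\right) + 314\right) = 2 + \left(314 + p^{3} \left(-1 + p\right)\right) = 316 + p^{3} \left(-1 + p\right)$)
$\left(-455324 + 215566\right) \left(\left(P - 65\right) 54 + l{\left(467 \right)}\right) = \left(-455324 + 215566\right) \left(\left(-334 - 65\right) 54 + \left(316 + 467^{3} \left(-1 + 467\right)\right)\right) = - 239758 \left(\left(-399\right) 54 + \left(316 + 101847563 \cdot 466\right)\right) = - 239758 \left(-21546 + \left(316 + 47460964358\right)\right) = - 239758 \left(-21546 + 47460964674\right) = \left(-239758\right) 47460943128 = -11379140802483024$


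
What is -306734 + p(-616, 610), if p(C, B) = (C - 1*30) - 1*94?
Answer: -307474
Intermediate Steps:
p(C, B) = -124 + C (p(C, B) = (C - 30) - 94 = (-30 + C) - 94 = -124 + C)
-306734 + p(-616, 610) = -306734 + (-124 - 616) = -306734 - 740 = -307474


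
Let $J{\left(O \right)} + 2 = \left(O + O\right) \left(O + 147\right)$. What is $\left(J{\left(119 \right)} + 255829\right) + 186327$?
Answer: $505462$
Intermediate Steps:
$J{\left(O \right)} = -2 + 2 O \left(147 + O\right)$ ($J{\left(O \right)} = -2 + \left(O + O\right) \left(O + 147\right) = -2 + 2 O \left(147 + O\right)$)
$\left(J{\left(119 \right)} + 255829\right) + 186327 = \left(\left(-2 + 2 \cdot 119^{2} + 294 \cdot 119\right) + 255829\right) + 186327 = \left(\left(-2 + 2 \cdot 14161 + 34986\right) + 255829\right) + 186327 = \left(\left(-2 + 28322 + 34986\right) + 255829\right) + 186327 = \left(63306 + 255829\right) + 186327 = 319135 + 186327 = 505462$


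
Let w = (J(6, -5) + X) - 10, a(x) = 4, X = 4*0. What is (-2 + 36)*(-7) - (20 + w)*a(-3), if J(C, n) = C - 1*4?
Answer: -286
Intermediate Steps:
X = 0
J(C, n) = -4 + C (J(C, n) = C - 4 = -4 + C)
w = -8 (w = ((-4 + 6) + 0) - 10 = (2 + 0) - 10 = 2 - 10 = -8)
(-2 + 36)*(-7) - (20 + w)*a(-3) = (-2 + 36)*(-7) - (20 - 8)*4 = 34*(-7) - 12*4 = -238 - 1*48 = -238 - 48 = -286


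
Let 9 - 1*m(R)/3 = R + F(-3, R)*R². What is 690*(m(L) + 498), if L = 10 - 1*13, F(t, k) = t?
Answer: 424350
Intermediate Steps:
L = -3 (L = 10 - 13 = -3)
m(R) = 27 - 3*R + 9*R² (m(R) = 27 - 3*(R - 3*R²) = 27 + (-3*R + 9*R²) = 27 - 3*R + 9*R²)
690*(m(L) + 498) = 690*((27 - 3*(-3) + 9*(-3)²) + 498) = 690*((27 + 9 + 9*9) + 498) = 690*((27 + 9 + 81) + 498) = 690*(117 + 498) = 690*615 = 424350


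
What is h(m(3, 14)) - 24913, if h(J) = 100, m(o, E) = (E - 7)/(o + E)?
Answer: -24813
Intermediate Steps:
m(o, E) = (-7 + E)/(E + o)
h(m(3, 14)) - 24913 = 100 - 24913 = -24813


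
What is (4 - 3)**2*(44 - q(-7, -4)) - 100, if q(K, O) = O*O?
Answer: -72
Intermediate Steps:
q(K, O) = O**2
(4 - 3)**2*(44 - q(-7, -4)) - 100 = (4 - 3)**2*(44 - 1*(-4)**2) - 100 = 1**2*(44 - 1*16) - 100 = 1*(44 - 16) - 100 = 1*28 - 100 = 28 - 100 = -72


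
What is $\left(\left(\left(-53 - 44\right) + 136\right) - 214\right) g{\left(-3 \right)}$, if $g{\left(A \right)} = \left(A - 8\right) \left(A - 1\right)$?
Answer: $-7700$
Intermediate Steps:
$g{\left(A \right)} = \left(-1 + A\right) \left(-8 + A\right)$ ($g{\left(A \right)} = \left(-8 + A\right) \left(-1 + A\right) = \left(-1 + A\right) \left(-8 + A\right)$)
$\left(\left(\left(-53 - 44\right) + 136\right) - 214\right) g{\left(-3 \right)} = \left(\left(\left(-53 - 44\right) + 136\right) - 214\right) \left(8 + \left(-3\right)^{2} - -27\right) = \left(\left(-97 + 136\right) - 214\right) \left(8 + 9 + 27\right) = \left(39 - 214\right) 44 = \left(-175\right) 44 = -7700$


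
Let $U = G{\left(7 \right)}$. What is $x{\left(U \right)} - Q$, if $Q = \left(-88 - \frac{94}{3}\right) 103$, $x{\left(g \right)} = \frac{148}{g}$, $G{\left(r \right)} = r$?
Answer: $\frac{258562}{21} \approx 12312.0$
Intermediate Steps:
$U = 7$
$Q = - \frac{36874}{3}$ ($Q = \left(-88 - \frac{94}{3}\right) 103 = \left(- \frac{358}{3}\right) 103 = - \frac{36874}{3} \approx -12291.0$)
$x{\left(U \right)} - Q = \frac{148}{7} - - \frac{36874}{3} = 148 \cdot \frac{1}{7} + \frac{36874}{3} = \frac{148}{7} + \frac{36874}{3} = \frac{258562}{21}$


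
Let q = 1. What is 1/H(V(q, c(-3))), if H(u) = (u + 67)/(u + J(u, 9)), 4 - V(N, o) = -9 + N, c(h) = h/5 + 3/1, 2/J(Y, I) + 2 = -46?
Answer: 287/1896 ≈ 0.15137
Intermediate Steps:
J(Y, I) = -1/24 (J(Y, I) = 2/(-2 - 46) = 2/(-48) = 2*(-1/48) = -1/24)
c(h) = 3 + h/5 (c(h) = h*(⅕) + 3*1 = h/5 + 3 = 3 + h/5)
V(N, o) = 13 - N (V(N, o) = 4 - (-9 + N) = 4 + (9 - N) = 13 - N)
H(u) = (67 + u)/(-1/24 + u) (H(u) = (u + 67)/(u - 1/24) = (67 + u)/(-1/24 + u))
1/H(V(q, c(-3))) = 1/(24*(67 + (13 - 1*1))/(-1 + 24*(13 - 1*1))) = 1/(24*(67 + (13 - 1))/(-1 + 24*(13 - 1))) = 1/(24*(67 + 12)/(-1 + 24*12)) = 1/(24*79/(-1 + 288)) = 1/(24*79/287) = 1/(24*(1/287)*79) = 1/(1896/287) = 287/1896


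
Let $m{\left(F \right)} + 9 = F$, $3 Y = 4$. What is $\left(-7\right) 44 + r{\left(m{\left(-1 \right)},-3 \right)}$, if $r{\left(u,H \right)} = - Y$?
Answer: $- \frac{928}{3} \approx -309.33$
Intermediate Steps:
$Y = \frac{4}{3}$ ($Y = \frac{1}{3} \cdot 4 = \frac{4}{3} \approx 1.3333$)
$m{\left(F \right)} = -9 + F$
$r{\left(u,H \right)} = - \frac{4}{3}$ ($r{\left(u,H \right)} = \left(-1\right) \frac{4}{3} = - \frac{4}{3}$)
$\left(-7\right) 44 + r{\left(m{\left(-1 \right)},-3 \right)} = \left(-7\right) 44 - \frac{4}{3} = -308 - \frac{4}{3} = - \frac{928}{3}$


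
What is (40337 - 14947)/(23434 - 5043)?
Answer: 25390/18391 ≈ 1.3806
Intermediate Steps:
(40337 - 14947)/(23434 - 5043) = 25390/18391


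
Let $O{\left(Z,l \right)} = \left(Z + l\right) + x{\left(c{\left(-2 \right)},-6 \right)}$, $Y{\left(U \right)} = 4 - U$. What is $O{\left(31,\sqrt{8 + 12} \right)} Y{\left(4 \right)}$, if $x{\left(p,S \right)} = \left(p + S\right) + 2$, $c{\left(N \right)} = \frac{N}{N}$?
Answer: $0$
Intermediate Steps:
$c{\left(N \right)} = 1$
$x{\left(p,S \right)} = 2 + S + p$ ($x{\left(p,S \right)} = \left(S + p\right) + 2 = 2 + S + p$)
$O{\left(Z,l \right)} = -3 + Z + l$ ($O{\left(Z,l \right)} = \left(Z + l\right) + \left(2 - 6 + 1\right) = \left(Z + l\right) - 3 = -3 + Z + l$)
$O{\left(31,\sqrt{8 + 12} \right)} Y{\left(4 \right)} = \left(-3 + 31 + \sqrt{8 + 12}\right) \left(4 - 4\right) = \left(-3 + 31 + \sqrt{20}\right) \left(4 - 4\right) = \left(-3 + 31 + 2 \sqrt{5}\right) 0 = \left(28 + 2 \sqrt{5}\right) 0 = 0$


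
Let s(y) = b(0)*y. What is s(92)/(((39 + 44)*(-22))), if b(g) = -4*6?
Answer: 1104/913 ≈ 1.2092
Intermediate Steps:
b(g) = -24
s(y) = -24*y
s(92)/(((39 + 44)*(-22))) = (-24*92)/(((39 + 44)*(-22))) = -2208/(83*(-22)) = -2208/(-1826) = -2208*(-1/1826) = 1104/913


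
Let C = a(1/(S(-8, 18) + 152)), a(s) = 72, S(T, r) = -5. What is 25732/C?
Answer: 6433/18 ≈ 357.39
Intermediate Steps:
C = 72
25732/C = 25732/72 = 25732*(1/72) = 6433/18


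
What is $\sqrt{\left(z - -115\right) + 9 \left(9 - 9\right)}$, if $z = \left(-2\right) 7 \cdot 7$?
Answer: $\sqrt{17} \approx 4.1231$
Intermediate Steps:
$z = -98$ ($z = \left(-14\right) 7 = -98$)
$\sqrt{\left(z - -115\right) + 9 \left(9 - 9\right)} = \sqrt{\left(-98 - -115\right) + 9 \left(9 - 9\right)} = \sqrt{\left(-98 + 115\right) + 9 \cdot 0} = \sqrt{17 + 0} = \sqrt{17}$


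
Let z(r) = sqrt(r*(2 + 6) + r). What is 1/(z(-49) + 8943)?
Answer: 2981/26659230 - 7*I/26659230 ≈ 0.00011182 - 2.6257e-7*I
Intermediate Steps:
z(r) = 3*sqrt(r) (z(r) = sqrt(r*8 + r) = sqrt(8*r + r) = sqrt(9*r) = 3*sqrt(r))
1/(z(-49) + 8943) = 1/(3*sqrt(-49) + 8943) = 1/(3*(7*I) + 8943) = 1/(21*I + 8943) = 1/(8943 + 21*I) = (8943 - 21*I)/79977690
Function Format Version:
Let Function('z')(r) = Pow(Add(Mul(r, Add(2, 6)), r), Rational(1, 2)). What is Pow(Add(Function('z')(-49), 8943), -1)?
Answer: Add(Rational(2981, 26659230), Mul(Rational(-7, 26659230), I)) ≈ Add(0.00011182, Mul(-2.6257e-7, I))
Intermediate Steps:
Function('z')(r) = Mul(3, Pow(r, Rational(1, 2))) (Function('z')(r) = Pow(Add(Mul(r, 8), r), Rational(1, 2)) = Pow(Add(Mul(8, r), r), Rational(1, 2)) = Pow(Mul(9, r), Rational(1, 2)) = Mul(3, Pow(r, Rational(1, 2))))
Pow(Add(Function('z')(-49), 8943), -1) = Pow(Add(Mul(3, Pow(-49, Rational(1, 2))), 8943), -1) = Pow(Add(Mul(3, Mul(7, I)), 8943), -1) = Pow(Add(Mul(21, I), 8943), -1) = Pow(Add(8943, Mul(21, I)), -1) = Mul(Rational(1, 79977690), Add(8943, Mul(-21, I)))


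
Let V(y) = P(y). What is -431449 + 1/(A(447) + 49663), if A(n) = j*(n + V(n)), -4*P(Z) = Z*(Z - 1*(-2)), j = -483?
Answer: -41537578601049/96274597 ≈ -4.3145e+5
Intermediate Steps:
P(Z) = -Z*(2 + Z)/4 (P(Z) = -Z*(Z - 1*(-2))/4 = -Z*(Z + 2)/4 = -Z*(2 + Z)/4)
V(y) = -y*(2 + y)/4
A(n) = -483*n + 483*n*(2 + n)/4 (A(n) = -483*(n - n*(2 + n)/4) = -483*n + 483*n*(2 + n)/4)
-431449 + 1/(A(447) + 49663) = -431449 + 1/((483/4)*447*(-2 + 447) + 49663) = -431449 + 1/((483/4)*447*445 + 49663) = -431449 + 1/(96075945/4 + 49663) = -431449 + 1/(96274597/4) = -431449 + 4/96274597 = -41537578601049/96274597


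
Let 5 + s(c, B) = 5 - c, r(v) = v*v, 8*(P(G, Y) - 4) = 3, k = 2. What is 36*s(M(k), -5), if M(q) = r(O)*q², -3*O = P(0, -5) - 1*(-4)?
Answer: -4489/4 ≈ -1122.3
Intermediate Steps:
P(G, Y) = 35/8 (P(G, Y) = 4 + (⅛)*3 = 4 + 3/8 = 35/8)
O = -67/24 (O = -(35/8 - 1*(-4))/3 = -(35/8 + 4)/3 = -⅓*67/8 = -67/24 ≈ -2.7917)
r(v) = v²
M(q) = 4489*q²/576 (M(q) = (-67/24)²*q² = 4489*q²/576)
s(c, B) = -c (s(c, B) = -5 + (5 - c) = -c)
36*s(M(k), -5) = 36*(-4489*2²/576) = 36*(-4489*4/576) = 36*(-1*4489/144) = 36*(-4489/144) = -4489/4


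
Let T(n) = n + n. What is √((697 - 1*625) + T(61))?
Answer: √194 ≈ 13.928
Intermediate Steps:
T(n) = 2*n
√((697 - 1*625) + T(61)) = √((697 - 1*625) + 2*61) = √((697 - 625) + 122) = √(72 + 122) = √194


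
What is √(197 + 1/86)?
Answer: √1457098/86 ≈ 14.036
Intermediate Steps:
√(197 + 1/86) = √(16943/86) = √1457098/86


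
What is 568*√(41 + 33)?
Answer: 568*√74 ≈ 4886.1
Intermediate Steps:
568*√(41 + 33) = 568*√74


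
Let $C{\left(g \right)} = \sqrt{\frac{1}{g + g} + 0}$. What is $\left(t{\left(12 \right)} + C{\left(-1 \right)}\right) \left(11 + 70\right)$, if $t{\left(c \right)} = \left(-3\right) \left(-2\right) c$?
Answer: $5832 + \frac{81 i \sqrt{2}}{2} \approx 5832.0 + 57.276 i$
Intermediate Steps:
$C{\left(g \right)} = \frac{\sqrt{2} \sqrt{\frac{1}{g}}}{2}$ ($C{\left(g \right)} = \sqrt{\frac{1}{2 g} + 0} = \sqrt{\frac{1}{2 g}} = \frac{\sqrt{2} \sqrt{\frac{1}{g}}}{2}$)
$t{\left(c \right)} = 6 c$
$\left(t{\left(12 \right)} + C{\left(-1 \right)}\right) \left(11 + 70\right) = \left(6 \cdot 12 + \frac{\sqrt{2} \sqrt{\frac{1}{-1}}}{2}\right) \left(11 + 70\right) = \left(72 + \frac{\sqrt{2} \sqrt{-1}}{2}\right) 81 = \left(72 + \frac{\sqrt{2} i}{2}\right) 81 = \left(72 + \frac{i \sqrt{2}}{2}\right) 81 = 5832 + \frac{81 i \sqrt{2}}{2}$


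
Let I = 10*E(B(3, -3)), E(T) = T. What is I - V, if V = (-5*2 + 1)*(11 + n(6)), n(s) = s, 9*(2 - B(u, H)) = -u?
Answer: 529/3 ≈ 176.33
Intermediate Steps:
B(u, H) = 2 + u/9 (B(u, H) = 2 - (-1)*u/9 = 2 + u/9)
I = 70/3 (I = 10*(2 + (⅑)*3) = 10*(2 + ⅓) = 10*(7/3) = 70/3 ≈ 23.333)
V = -153 (V = (-5*2 + 1)*(11 + 6) = (-10 + 1)*17 = -9*17 = -153)
I - V = 70/3 - 1*(-153) = 70/3 + 153 = 529/3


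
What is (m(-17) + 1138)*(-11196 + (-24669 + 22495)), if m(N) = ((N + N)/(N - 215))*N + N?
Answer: -867358695/58 ≈ -1.4954e+7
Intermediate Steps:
m(N) = N + 2*N²/(-215 + N) (m(N) = ((2*N)/(-215 + N))*N + N = (2*N/(-215 + N))*N + N = 2*N²/(-215 + N) + N = N + 2*N²/(-215 + N))
(m(-17) + 1138)*(-11196 + (-24669 + 22495)) = (-17*(-215 + 3*(-17))/(-215 - 17) + 1138)*(-11196 + (-24669 + 22495)) = (-17*(-215 - 51)/(-232) + 1138)*(-11196 - 2174) = (-17*(-1/232)*(-266) + 1138)*(-13370) = (-2261/116 + 1138)*(-13370) = (129747/116)*(-13370) = -867358695/58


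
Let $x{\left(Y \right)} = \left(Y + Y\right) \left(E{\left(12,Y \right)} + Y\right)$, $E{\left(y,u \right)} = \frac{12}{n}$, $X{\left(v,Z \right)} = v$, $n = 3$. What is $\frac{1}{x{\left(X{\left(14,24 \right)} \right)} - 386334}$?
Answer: $- \frac{1}{385830} \approx -2.5918 \cdot 10^{-6}$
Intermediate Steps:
$E{\left(y,u \right)} = 4$ ($E{\left(y,u \right)} = \frac{12}{3} = 12 \cdot \frac{1}{3} = 4$)
$x{\left(Y \right)} = 2 Y \left(4 + Y\right)$ ($x{\left(Y \right)} = \left(Y + Y\right) \left(4 + Y\right) = 2 Y \left(4 + Y\right)$)
$\frac{1}{x{\left(X{\left(14,24 \right)} \right)} - 386334} = \frac{1}{2 \cdot 14 \left(4 + 14\right) - 386334} = \frac{1}{2 \cdot 14 \cdot 18 - 386334} = \frac{1}{504 - 386334} = \frac{1}{-385830} = - \frac{1}{385830}$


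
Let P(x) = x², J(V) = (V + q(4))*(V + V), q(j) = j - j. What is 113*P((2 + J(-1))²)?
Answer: 28928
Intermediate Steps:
q(j) = 0
J(V) = 2*V² (J(V) = (V + 0)*(V + V) = V*(2*V) = 2*V²)
113*P((2 + J(-1))²) = 113*((2 + 2*(-1)²)²)² = 113*((2 + 2*1)²)² = 113*((2 + 2)²)² = 113*(4²)² = 113*16² = 113*256 = 28928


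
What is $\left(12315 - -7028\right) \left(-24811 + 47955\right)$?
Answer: $447674392$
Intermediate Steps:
$\left(12315 - -7028\right) \left(-24811 + 47955\right) = \left(12315 + 7028\right) 23144 = 19343 \cdot 23144 = 447674392$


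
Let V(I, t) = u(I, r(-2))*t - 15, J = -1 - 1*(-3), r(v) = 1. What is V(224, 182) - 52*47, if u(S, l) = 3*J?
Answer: -1367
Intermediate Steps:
J = 2 (J = -1 + 3 = 2)
u(S, l) = 6 (u(S, l) = 3*2 = 6)
V(I, t) = -15 + 6*t (V(I, t) = 6*t - 15 = -15 + 6*t)
V(224, 182) - 52*47 = (-15 + 6*182) - 52*47 = (-15 + 1092) - 2444 = 1077 - 2444 = -1367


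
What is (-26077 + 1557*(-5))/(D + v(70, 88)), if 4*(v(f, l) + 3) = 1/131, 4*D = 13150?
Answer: -17743688/1721079 ≈ -10.310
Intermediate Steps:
D = 6575/2 (D = (¼)*13150 = 6575/2 ≈ 3287.5)
v(f, l) = -1571/524 (v(f, l) = -3 + (¼)/131 = -3 + (¼)*(1/131) = -3 + 1/524 = -1571/524)
(-26077 + 1557*(-5))/(D + v(70, 88)) = (-26077 + 1557*(-5))/(6575/2 - 1571/524) = (-26077 - 7785)/(1721079/524) = -33862*524/1721079 = -17743688/1721079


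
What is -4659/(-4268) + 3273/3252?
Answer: 1213343/578314 ≈ 2.0981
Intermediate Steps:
-4659/(-4268) + 3273/3252 = -4659*(-1/4268) + 3273*(1/3252) = 4659/4268 + 1091/1084 = 1213343/578314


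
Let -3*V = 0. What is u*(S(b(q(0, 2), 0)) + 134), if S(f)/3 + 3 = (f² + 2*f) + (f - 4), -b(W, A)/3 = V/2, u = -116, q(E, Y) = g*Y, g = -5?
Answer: -13108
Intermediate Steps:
q(E, Y) = -5*Y
V = 0 (V = -⅓*0 = 0)
b(W, A) = 0 (b(W, A) = -0/2 = -3*0 = 0)
S(f) = -21 + 3*f² + 9*f (S(f) = -9 + 3*((f² + 2*f) + (f - 4)) = -9 + 3*((f² + 2*f) + (-4 + f)) = -9 + 3*(-4 + f² + 3*f) = -9 + (-12 + 3*f² + 9*f) = -21 + 3*f² + 9*f)
u*(S(b(q(0, 2), 0)) + 134) = -116*((-21 + 3*0² + 9*0) + 134) = -116*((-21 + 3*0 + 0) + 134) = -116*((-21 + 0 + 0) + 134) = -116*(-21 + 134) = -116*113 = -13108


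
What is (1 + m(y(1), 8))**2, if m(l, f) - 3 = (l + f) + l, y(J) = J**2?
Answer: 196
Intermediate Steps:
m(l, f) = 3 + f + 2*l (m(l, f) = 3 + ((l + f) + l) = 3 + ((f + l) + l) = 3 + (f + 2*l) = 3 + f + 2*l)
(1 + m(y(1), 8))**2 = (1 + (3 + 8 + 2*1**2))**2 = (1 + (3 + 8 + 2*1))**2 = (1 + (3 + 8 + 2))**2 = (1 + 13)**2 = 14**2 = 196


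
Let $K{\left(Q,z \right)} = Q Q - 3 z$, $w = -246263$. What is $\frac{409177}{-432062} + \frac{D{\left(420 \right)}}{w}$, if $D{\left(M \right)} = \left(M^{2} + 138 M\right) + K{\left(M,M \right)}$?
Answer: $- \frac{277694544551}{106400884306} \approx -2.6099$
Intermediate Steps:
$K{\left(Q,z \right)} = Q^{2} - 3 z$
$D{\left(M \right)} = 2 M^{2} + 135 M$ ($D{\left(M \right)} = \left(M^{2} + 138 M\right) + \left(M^{2} - 3 M\right) = 2 M^{2} + 135 M$)
$\frac{409177}{-432062} + \frac{D{\left(420 \right)}}{w} = \frac{409177}{-432062} + \frac{420 \left(135 + 2 \cdot 420\right)}{-246263} = 409177 \left(- \frac{1}{432062}\right) + 420 \left(135 + 840\right) \left(- \frac{1}{246263}\right) = - \frac{409177}{432062} + 420 \cdot 975 \left(- \frac{1}{246263}\right) = - \frac{409177}{432062} + 409500 \left(- \frac{1}{246263}\right) = - \frac{409177}{432062} - \frac{409500}{246263} = - \frac{277694544551}{106400884306}$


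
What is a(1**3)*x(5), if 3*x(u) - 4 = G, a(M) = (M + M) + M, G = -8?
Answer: -4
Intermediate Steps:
a(M) = 3*M (a(M) = 2*M + M = 3*M)
x(u) = -4/3 (x(u) = 4/3 + (1/3)*(-8) = 4/3 - 8/3 = -4/3)
a(1**3)*x(5) = (3*1**3)*(-4/3) = (3*1)*(-4/3) = 3*(-4/3) = -4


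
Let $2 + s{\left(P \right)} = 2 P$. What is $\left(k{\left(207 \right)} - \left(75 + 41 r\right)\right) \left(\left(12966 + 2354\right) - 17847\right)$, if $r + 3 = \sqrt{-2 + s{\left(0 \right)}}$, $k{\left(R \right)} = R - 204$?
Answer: $-128877 + 207214 i \approx -1.2888 \cdot 10^{5} + 2.0721 \cdot 10^{5} i$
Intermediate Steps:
$k{\left(R \right)} = -204 + R$
$s{\left(P \right)} = -2 + 2 P$
$r = -3 + 2 i$ ($r = -3 + \sqrt{-2 + \left(-2 + 2 \cdot 0\right)} = -3 + \sqrt{-2 + \left(-2 + 0\right)} = -3 + \sqrt{-2 - 2} = -3 + \sqrt{-4} = -3 + 2 i \approx -3.0 + 2.0 i$)
$\left(k{\left(207 \right)} - \left(75 + 41 r\right)\right) \left(\left(12966 + 2354\right) - 17847\right) = \left(\left(-204 + 207\right) - \left(75 + 41 \left(-3 + 2 i\right)\right)\right) \left(\left(12966 + 2354\right) - 17847\right) = \left(3 - \left(-48 + 82 i\right)\right) \left(15320 - 17847\right) = \left(3 + \left(48 - 82 i\right)\right) \left(-2527\right) = \left(51 - 82 i\right) \left(-2527\right) = -128877 + 207214 i$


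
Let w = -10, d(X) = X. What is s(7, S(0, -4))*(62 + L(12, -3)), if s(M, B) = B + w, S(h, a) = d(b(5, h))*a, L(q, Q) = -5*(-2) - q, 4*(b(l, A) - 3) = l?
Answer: -1620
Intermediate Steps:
b(l, A) = 3 + l/4
L(q, Q) = 10 - q
S(h, a) = 17*a/4 (S(h, a) = (3 + (¼)*5)*a = (3 + 5/4)*a = 17*a/4)
s(M, B) = -10 + B (s(M, B) = B - 10 = -10 + B)
s(7, S(0, -4))*(62 + L(12, -3)) = (-10 + (17/4)*(-4))*(62 + (10 - 1*12)) = (-10 - 17)*(62 + (10 - 12)) = -27*(62 - 2) = -27*60 = -1620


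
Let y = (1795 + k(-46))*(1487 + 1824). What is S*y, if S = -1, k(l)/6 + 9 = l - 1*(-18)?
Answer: -5208203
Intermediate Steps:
k(l) = 54 + 6*l (k(l) = -54 + 6*(l - 1*(-18)) = -54 + 6*(l + 18) = -54 + 6*(18 + l) = -54 + (108 + 6*l) = 54 + 6*l)
y = 5208203 (y = (1795 + (54 + 6*(-46)))*(1487 + 1824) = (1795 + (54 - 276))*3311 = (1795 - 222)*3311 = 1573*3311 = 5208203)
S*y = -1*5208203 = -5208203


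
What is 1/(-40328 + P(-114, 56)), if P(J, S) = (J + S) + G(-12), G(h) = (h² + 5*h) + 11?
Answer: -1/40291 ≈ -2.4819e-5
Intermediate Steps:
G(h) = 11 + h² + 5*h
P(J, S) = 95 + J + S (P(J, S) = (J + S) + (11 + (-12)² + 5*(-12)) = (J + S) + (11 + 144 - 60) = (J + S) + 95 = 95 + J + S)
1/(-40328 + P(-114, 56)) = 1/(-40328 + (95 - 114 + 56)) = 1/(-40328 + 37) = 1/(-40291) = -1/40291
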